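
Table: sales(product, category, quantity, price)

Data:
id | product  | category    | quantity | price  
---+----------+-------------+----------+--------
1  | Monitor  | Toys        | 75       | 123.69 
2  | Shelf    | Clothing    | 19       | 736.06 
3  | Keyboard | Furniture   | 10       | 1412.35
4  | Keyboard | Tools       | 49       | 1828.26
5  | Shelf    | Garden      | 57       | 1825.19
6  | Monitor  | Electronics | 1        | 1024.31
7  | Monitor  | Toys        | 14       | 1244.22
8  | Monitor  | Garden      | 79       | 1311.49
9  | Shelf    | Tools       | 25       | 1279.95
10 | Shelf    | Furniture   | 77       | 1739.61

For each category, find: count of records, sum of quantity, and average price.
SELECT category,
       COUNT(*) as cnt,
       SUM(quantity) as total_quantity,
       AVG(price) as avg_price
FROM sales
GROUP BY category

Result:
  Clothing: 1 records, 19 total quantity, 736.06 avg price
  Electronics: 1 records, 1 total quantity, 1024.31 avg price
  Furniture: 2 records, 87 total quantity, 1575.98 avg price
  Garden: 2 records, 136 total quantity, 1568.34 avg price
  Tools: 2 records, 74 total quantity, 1554.11 avg price
  Toys: 2 records, 89 total quantity, 683.96 avg price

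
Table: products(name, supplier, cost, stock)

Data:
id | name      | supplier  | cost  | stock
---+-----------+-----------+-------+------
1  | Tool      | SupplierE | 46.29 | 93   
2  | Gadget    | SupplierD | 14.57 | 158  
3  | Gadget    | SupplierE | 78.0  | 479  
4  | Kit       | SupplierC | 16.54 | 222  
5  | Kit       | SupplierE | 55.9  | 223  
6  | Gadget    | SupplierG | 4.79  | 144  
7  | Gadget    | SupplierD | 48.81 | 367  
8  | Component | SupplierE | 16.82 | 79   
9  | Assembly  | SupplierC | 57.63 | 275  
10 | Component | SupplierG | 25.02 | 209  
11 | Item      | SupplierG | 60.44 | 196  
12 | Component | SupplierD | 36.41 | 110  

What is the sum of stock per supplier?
SELECT supplier, SUM(stock) as result
FROM products
GROUP BY supplier

Result:
  SupplierC: 497
  SupplierD: 635
  SupplierE: 874
  SupplierG: 549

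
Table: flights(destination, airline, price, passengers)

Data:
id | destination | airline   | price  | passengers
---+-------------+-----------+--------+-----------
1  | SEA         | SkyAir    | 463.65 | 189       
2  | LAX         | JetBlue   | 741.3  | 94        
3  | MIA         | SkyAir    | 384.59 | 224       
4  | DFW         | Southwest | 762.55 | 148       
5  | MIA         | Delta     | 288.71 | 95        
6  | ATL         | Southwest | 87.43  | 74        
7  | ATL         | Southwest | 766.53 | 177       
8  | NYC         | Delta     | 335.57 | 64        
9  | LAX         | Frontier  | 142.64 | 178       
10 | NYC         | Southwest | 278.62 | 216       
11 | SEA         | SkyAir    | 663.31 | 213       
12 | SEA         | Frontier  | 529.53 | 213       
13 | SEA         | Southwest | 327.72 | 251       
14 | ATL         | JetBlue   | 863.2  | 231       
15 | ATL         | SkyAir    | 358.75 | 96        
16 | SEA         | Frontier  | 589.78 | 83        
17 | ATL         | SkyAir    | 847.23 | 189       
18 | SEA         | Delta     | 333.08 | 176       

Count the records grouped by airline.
SELECT airline, COUNT(*) as count
FROM flights
GROUP BY airline

Result:
  Delta: 3
  Frontier: 3
  JetBlue: 2
  SkyAir: 5
  Southwest: 5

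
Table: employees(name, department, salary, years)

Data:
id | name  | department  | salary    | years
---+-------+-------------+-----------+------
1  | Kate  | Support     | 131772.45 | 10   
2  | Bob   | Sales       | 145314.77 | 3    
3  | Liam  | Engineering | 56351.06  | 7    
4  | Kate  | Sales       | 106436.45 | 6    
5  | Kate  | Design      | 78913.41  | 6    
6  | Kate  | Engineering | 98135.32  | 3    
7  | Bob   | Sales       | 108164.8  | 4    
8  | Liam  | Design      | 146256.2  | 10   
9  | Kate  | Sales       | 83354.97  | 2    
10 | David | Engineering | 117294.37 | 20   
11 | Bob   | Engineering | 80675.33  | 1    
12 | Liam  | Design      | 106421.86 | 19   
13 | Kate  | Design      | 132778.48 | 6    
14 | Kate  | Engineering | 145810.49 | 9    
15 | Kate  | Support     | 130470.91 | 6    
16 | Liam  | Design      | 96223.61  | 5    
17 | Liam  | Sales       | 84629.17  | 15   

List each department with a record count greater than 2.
SELECT department, COUNT(*) as cnt
FROM employees
GROUP BY department
HAVING COUNT(*) > 2

Result:
  Design: 5
  Engineering: 5
  Sales: 5

Note: HAVING filters groups after aggregation, WHERE filters rows before.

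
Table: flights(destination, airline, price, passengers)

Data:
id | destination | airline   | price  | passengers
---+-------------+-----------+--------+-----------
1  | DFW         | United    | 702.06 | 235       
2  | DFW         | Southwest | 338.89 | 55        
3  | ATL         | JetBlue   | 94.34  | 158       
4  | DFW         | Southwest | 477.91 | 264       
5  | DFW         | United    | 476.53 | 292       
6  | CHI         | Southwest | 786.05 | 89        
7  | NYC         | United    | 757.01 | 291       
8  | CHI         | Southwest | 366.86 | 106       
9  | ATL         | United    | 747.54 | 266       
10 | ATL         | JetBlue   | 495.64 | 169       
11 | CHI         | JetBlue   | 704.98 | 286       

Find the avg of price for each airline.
SELECT airline, AVG(price) as result
FROM flights
GROUP BY airline

Result:
  JetBlue: 431.65
  Southwest: 492.43
  United: 670.79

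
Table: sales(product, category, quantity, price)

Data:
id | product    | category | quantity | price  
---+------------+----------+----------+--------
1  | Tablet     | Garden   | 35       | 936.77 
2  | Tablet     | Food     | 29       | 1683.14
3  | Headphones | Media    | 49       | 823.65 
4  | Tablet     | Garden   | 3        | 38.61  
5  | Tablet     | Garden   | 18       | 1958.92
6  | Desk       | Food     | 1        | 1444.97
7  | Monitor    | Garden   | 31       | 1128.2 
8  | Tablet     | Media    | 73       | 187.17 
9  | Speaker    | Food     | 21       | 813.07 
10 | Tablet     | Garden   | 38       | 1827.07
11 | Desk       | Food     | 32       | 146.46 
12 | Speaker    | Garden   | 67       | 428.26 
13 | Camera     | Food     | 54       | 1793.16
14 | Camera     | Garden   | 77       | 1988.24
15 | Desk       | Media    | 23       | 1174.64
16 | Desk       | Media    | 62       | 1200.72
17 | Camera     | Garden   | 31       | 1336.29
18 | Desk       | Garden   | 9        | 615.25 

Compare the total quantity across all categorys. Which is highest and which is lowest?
SELECT category, SUM(quantity)
FROM sales
GROUP BY category
ORDER BY SUM(quantity)

All groups:
  Food: 137
  Media: 207
  Garden: 309

Highest: Garden (309)
Lowest: Food (137)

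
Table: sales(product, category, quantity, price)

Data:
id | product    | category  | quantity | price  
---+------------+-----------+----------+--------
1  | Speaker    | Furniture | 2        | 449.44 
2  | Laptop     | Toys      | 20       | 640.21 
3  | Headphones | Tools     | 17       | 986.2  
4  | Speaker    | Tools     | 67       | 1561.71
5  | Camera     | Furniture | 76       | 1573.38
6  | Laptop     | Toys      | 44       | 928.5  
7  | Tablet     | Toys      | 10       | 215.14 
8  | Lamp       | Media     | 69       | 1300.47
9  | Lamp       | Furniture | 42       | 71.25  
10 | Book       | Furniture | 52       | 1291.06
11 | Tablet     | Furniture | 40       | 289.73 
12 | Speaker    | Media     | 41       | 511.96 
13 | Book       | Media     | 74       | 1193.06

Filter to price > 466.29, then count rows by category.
SELECT category, COUNT(*)
FROM sales
WHERE price > 466.29
GROUP BY category

Note: WHERE filters rows before grouping.

Result:
  Furniture: 2
  Media: 3
  Tools: 2
  Toys: 2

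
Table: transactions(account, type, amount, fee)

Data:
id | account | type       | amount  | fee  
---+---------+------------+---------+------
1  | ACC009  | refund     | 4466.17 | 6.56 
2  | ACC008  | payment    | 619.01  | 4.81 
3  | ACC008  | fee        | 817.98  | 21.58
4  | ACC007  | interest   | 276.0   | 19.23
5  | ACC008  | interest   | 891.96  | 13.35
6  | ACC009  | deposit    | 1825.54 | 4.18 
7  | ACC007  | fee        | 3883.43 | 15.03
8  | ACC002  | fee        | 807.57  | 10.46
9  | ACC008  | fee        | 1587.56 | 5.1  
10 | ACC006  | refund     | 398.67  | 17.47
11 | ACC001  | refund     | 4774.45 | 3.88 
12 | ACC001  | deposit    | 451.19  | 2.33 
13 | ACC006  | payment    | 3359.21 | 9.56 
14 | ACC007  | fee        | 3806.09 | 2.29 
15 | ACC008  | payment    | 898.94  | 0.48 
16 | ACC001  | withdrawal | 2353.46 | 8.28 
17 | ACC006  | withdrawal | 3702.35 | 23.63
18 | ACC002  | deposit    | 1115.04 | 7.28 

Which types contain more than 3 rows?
SELECT type, COUNT(*) as cnt
FROM transactions
GROUP BY type
HAVING COUNT(*) > 3

Result:
  fee: 5

Note: HAVING filters groups after aggregation, WHERE filters rows before.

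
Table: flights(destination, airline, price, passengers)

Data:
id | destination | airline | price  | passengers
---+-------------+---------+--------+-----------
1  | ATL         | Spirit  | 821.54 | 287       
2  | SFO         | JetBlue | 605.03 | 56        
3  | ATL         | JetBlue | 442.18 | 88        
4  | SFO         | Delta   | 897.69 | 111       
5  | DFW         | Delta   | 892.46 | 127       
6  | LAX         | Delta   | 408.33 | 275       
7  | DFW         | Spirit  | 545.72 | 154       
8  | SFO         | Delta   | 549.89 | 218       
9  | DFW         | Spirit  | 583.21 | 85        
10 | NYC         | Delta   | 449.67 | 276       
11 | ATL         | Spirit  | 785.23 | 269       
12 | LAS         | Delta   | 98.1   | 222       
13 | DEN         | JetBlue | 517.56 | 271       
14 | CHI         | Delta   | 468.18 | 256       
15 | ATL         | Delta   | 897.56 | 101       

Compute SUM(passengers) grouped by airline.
SELECT airline, SUM(passengers) as result
FROM flights
GROUP BY airline

Result:
  Delta: 1586
  JetBlue: 415
  Spirit: 795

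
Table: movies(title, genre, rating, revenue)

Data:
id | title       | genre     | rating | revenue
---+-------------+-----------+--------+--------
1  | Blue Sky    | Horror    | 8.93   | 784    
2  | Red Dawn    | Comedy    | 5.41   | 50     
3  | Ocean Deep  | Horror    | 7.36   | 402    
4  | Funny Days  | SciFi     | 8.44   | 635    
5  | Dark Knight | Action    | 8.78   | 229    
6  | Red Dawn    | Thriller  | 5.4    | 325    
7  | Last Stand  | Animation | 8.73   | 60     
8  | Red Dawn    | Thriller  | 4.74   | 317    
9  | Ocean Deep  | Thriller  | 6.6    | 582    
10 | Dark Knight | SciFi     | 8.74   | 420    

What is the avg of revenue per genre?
SELECT genre, AVG(revenue) as result
FROM movies
GROUP BY genre

Result:
  Action: 229.00
  Animation: 60.00
  Comedy: 50.00
  Horror: 593.00
  SciFi: 527.50
  Thriller: 408.00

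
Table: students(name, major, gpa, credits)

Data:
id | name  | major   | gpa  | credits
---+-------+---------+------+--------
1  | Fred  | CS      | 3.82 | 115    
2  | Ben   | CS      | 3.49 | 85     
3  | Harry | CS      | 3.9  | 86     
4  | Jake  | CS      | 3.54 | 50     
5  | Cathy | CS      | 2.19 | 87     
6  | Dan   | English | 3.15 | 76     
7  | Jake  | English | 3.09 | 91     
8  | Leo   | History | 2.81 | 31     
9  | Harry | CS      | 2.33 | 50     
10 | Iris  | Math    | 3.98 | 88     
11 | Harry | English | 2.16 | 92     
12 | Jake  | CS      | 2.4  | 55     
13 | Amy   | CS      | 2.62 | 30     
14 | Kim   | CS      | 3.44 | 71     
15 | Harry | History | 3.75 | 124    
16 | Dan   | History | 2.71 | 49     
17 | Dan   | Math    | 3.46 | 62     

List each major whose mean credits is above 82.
SELECT major, AVG(credits)
FROM students
GROUP BY major
HAVING AVG(credits) > 82

Result:
  English: avg=86.33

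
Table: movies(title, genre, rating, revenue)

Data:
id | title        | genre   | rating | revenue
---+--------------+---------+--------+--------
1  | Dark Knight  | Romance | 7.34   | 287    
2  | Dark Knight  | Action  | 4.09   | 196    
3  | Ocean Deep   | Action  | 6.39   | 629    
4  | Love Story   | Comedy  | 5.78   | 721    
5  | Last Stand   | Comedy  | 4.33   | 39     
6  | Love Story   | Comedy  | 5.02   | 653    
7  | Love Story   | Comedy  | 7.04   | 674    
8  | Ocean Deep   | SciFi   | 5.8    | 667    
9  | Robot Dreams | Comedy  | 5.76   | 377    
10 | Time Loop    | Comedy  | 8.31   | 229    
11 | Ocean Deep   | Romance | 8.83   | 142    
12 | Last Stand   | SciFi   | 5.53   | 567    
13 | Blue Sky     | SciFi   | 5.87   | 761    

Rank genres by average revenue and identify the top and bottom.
SELECT genre, AVG(revenue)
FROM movies
GROUP BY genre
ORDER BY AVG(revenue)

All groups:
  Romance: 214.50
  Action: 412.50
  Comedy: 448.83
  SciFi: 665.00

Highest: SciFi (665.00)
Lowest: Romance (214.50)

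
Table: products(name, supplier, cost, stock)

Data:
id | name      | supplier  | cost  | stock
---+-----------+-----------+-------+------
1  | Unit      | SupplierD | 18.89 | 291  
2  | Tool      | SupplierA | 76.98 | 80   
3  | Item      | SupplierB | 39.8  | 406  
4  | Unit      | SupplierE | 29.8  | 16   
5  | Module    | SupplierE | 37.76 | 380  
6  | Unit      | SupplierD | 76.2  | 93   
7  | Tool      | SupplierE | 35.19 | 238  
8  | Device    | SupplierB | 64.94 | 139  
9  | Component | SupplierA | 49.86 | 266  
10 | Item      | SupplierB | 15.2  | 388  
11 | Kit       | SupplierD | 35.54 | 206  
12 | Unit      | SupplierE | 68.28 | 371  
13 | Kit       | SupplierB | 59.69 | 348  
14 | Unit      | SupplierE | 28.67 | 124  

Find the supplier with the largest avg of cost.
SELECT supplier, AVG(cost) as val
FROM products
GROUP BY supplier
ORDER BY val DESC
LIMIT 1

Result: SupplierA with avg(cost) = 63.42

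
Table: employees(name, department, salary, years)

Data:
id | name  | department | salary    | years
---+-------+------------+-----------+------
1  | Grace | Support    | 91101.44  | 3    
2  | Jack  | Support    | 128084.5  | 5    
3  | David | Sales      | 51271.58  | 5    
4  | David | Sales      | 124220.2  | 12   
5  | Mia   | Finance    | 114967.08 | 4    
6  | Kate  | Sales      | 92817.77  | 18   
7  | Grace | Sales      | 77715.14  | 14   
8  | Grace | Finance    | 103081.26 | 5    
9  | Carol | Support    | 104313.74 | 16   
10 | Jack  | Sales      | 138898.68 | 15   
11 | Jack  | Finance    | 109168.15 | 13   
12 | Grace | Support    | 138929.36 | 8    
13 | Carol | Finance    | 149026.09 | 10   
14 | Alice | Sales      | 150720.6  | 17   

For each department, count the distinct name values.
SELECT department, COUNT(DISTINCT name)
FROM employees
GROUP BY department

Result:
  Finance: 4 distinct
  Sales: 5 distinct
  Support: 3 distinct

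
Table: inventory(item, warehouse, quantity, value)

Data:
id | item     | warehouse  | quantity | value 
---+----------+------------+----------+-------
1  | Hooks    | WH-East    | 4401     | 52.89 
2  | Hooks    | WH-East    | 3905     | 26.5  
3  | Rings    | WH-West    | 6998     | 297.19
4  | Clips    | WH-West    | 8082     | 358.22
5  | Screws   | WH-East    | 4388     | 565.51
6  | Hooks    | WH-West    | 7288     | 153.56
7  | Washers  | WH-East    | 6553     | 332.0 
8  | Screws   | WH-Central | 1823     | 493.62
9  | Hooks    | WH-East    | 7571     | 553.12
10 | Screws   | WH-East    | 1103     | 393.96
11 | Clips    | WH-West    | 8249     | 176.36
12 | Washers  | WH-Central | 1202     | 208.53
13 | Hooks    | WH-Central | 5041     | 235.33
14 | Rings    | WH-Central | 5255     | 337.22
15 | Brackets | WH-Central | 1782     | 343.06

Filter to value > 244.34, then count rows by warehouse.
SELECT warehouse, COUNT(*)
FROM inventory
WHERE value > 244.34
GROUP BY warehouse

Note: WHERE filters rows before grouping.

Result:
  WH-Central: 3
  WH-East: 4
  WH-West: 2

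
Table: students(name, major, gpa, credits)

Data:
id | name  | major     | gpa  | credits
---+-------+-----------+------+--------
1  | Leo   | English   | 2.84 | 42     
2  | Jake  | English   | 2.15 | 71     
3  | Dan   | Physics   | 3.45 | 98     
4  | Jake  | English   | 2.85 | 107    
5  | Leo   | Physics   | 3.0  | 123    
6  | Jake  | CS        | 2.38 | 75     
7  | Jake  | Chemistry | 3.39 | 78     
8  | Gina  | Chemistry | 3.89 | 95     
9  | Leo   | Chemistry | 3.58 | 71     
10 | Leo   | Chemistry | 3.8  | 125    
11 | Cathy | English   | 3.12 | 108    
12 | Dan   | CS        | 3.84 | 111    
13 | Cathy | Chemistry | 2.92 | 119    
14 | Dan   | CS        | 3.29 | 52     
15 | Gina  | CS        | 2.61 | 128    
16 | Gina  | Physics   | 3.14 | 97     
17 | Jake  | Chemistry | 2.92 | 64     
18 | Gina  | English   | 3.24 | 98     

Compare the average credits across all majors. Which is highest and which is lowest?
SELECT major, AVG(credits)
FROM students
GROUP BY major
ORDER BY AVG(credits)

All groups:
  English: 85.20
  CS: 91.50
  Chemistry: 92.00
  Physics: 106.00

Highest: Physics (106.00)
Lowest: English (85.20)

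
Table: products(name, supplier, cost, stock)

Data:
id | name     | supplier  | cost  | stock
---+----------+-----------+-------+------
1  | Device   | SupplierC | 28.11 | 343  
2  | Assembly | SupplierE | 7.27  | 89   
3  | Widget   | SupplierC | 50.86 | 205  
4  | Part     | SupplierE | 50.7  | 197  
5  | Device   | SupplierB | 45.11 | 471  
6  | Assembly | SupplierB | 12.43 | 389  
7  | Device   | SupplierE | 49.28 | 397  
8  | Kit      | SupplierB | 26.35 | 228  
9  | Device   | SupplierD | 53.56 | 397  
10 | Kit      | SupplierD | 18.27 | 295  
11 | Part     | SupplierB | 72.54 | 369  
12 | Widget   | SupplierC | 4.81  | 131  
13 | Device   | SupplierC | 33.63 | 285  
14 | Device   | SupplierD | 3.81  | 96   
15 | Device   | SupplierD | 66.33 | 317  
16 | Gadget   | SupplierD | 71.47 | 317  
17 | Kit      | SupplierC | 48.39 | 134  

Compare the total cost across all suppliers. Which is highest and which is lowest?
SELECT supplier, SUM(cost)
FROM products
GROUP BY supplier
ORDER BY SUM(cost)

All groups:
  SupplierE: 107.25
  SupplierB: 156.43
  SupplierC: 165.80
  SupplierD: 213.44

Highest: SupplierD (213.44)
Lowest: SupplierE (107.25)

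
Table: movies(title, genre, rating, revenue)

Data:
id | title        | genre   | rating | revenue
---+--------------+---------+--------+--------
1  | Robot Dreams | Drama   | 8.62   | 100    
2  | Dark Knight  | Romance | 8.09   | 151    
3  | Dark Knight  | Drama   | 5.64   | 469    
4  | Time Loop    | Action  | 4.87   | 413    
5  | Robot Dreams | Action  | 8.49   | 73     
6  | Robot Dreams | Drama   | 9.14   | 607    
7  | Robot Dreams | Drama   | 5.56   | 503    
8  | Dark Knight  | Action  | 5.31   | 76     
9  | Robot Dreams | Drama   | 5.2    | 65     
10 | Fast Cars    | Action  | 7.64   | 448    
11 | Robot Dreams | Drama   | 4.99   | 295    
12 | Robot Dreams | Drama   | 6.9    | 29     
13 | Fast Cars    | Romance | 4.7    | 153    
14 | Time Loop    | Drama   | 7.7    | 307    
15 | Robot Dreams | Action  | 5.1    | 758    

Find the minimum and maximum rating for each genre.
SELECT genre, MIN(rating), MAX(rating)
FROM movies
GROUP BY genre

Result:
  Action: min=4.87, max=8.49
  Drama: min=4.99, max=9.14
  Romance: min=4.70, max=8.09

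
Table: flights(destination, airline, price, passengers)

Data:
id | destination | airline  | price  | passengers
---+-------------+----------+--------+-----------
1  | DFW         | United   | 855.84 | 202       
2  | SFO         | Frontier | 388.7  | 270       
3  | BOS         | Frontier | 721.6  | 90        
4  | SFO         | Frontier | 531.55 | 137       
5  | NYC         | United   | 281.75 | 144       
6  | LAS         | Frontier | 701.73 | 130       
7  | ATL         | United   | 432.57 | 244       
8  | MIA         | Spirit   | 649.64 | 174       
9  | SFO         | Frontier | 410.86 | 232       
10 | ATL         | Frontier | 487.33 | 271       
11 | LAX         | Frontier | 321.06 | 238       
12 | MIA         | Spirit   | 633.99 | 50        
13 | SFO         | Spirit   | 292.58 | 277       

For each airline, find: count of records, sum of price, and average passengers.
SELECT airline,
       COUNT(*) as cnt,
       SUM(price) as total_price,
       AVG(passengers) as avg_passengers
FROM flights
GROUP BY airline

Result:
  Frontier: 7 records, 3562.83 total price, 195.43 avg passengers
  Spirit: 3 records, 1576.21 total price, 167.00 avg passengers
  United: 3 records, 1570.16 total price, 196.67 avg passengers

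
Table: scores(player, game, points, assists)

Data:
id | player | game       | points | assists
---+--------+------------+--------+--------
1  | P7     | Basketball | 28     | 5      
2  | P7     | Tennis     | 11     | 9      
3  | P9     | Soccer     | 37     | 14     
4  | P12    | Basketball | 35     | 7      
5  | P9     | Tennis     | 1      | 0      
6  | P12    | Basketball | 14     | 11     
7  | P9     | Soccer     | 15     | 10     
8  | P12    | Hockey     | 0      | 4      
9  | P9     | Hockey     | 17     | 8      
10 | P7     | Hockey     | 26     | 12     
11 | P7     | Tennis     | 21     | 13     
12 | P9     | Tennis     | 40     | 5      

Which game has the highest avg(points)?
SELECT game, AVG(points) as val
FROM scores
GROUP BY game
ORDER BY val DESC
LIMIT 1

Result: Soccer with avg(points) = 26.00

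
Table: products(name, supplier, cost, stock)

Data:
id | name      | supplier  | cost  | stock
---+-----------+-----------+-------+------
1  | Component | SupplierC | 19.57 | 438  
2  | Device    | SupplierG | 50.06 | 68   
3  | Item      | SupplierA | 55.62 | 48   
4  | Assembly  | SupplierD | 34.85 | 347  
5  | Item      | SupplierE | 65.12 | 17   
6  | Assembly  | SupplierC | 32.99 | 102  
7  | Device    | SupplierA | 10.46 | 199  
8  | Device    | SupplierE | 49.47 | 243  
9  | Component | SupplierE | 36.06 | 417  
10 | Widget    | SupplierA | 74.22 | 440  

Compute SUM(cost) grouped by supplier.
SELECT supplier, SUM(cost) as result
FROM products
GROUP BY supplier

Result:
  SupplierA: 140.30
  SupplierC: 52.56
  SupplierD: 34.85
  SupplierE: 150.65
  SupplierG: 50.06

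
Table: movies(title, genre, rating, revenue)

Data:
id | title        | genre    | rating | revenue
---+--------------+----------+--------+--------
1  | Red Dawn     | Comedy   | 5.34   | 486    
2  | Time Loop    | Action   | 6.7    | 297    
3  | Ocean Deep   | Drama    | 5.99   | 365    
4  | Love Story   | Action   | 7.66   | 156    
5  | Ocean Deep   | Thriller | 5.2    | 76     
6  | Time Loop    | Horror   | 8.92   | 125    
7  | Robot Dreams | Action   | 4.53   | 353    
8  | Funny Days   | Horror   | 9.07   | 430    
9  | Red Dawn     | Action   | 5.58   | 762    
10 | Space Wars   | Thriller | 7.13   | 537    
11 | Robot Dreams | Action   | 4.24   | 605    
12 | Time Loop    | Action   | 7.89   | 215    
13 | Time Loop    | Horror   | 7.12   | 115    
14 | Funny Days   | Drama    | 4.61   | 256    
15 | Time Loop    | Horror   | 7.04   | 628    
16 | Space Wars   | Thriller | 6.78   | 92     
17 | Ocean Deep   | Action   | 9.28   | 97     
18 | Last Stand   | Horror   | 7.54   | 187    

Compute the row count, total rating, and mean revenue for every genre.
SELECT genre,
       COUNT(*) as cnt,
       SUM(rating) as total_rating,
       AVG(revenue) as avg_revenue
FROM movies
GROUP BY genre

Result:
  Action: 7 records, 45.88 total rating, 355.00 avg revenue
  Comedy: 1 records, 5.34 total rating, 486.00 avg revenue
  Drama: 2 records, 10.60 total rating, 310.50 avg revenue
  Horror: 5 records, 39.69 total rating, 297.00 avg revenue
  Thriller: 3 records, 19.11 total rating, 235.00 avg revenue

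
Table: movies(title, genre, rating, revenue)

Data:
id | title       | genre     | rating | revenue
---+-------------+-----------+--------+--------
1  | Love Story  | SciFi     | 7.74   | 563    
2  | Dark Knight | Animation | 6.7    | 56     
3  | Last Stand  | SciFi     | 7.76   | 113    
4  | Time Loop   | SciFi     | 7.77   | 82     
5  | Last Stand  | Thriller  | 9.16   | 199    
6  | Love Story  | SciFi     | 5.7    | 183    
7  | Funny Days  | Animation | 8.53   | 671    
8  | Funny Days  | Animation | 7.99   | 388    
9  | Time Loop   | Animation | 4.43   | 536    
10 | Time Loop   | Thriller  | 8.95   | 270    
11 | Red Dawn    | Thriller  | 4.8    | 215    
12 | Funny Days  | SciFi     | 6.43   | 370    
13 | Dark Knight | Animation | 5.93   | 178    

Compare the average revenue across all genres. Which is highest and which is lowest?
SELECT genre, AVG(revenue)
FROM movies
GROUP BY genre
ORDER BY AVG(revenue)

All groups:
  Thriller: 228.00
  SciFi: 262.20
  Animation: 365.80

Highest: Animation (365.80)
Lowest: Thriller (228.00)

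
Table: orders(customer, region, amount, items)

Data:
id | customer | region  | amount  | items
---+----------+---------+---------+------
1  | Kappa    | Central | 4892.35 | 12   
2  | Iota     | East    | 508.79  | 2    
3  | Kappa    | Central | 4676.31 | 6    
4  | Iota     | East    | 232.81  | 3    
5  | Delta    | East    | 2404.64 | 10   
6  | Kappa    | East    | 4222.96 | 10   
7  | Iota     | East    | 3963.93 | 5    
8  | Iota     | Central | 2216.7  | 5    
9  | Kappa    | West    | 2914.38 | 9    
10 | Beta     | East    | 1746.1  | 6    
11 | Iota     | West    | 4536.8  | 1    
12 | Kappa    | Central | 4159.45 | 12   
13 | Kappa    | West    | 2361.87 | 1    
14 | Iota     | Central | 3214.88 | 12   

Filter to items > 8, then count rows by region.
SELECT region, COUNT(*)
FROM orders
WHERE items > 8
GROUP BY region

Note: WHERE filters rows before grouping.

Result:
  Central: 3
  East: 2
  West: 1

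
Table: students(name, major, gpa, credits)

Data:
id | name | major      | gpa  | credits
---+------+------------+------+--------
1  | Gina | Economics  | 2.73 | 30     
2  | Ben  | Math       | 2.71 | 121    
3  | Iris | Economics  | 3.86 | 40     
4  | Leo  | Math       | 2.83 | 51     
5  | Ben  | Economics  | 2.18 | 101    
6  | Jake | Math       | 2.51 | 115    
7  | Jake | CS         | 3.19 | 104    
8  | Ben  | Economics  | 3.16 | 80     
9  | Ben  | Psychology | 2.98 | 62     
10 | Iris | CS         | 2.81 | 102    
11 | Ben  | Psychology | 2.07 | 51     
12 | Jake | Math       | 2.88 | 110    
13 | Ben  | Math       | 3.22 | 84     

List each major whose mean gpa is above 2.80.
SELECT major, AVG(gpa)
FROM students
GROUP BY major
HAVING AVG(gpa) > 2.80

Result:
  CS: avg=3.00
  Economics: avg=2.98
  Math: avg=2.83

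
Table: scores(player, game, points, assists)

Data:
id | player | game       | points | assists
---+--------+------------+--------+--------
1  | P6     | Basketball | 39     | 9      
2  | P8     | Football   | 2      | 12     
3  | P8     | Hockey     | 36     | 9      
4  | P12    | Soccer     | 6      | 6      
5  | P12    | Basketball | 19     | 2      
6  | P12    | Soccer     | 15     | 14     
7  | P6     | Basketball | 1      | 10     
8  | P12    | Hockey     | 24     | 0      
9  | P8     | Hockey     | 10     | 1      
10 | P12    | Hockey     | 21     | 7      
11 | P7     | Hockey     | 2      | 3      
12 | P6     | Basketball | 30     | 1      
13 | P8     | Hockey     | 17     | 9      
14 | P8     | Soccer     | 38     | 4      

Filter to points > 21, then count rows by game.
SELECT game, COUNT(*)
FROM scores
WHERE points > 21
GROUP BY game

Note: WHERE filters rows before grouping.

Result:
  Basketball: 2
  Hockey: 2
  Soccer: 1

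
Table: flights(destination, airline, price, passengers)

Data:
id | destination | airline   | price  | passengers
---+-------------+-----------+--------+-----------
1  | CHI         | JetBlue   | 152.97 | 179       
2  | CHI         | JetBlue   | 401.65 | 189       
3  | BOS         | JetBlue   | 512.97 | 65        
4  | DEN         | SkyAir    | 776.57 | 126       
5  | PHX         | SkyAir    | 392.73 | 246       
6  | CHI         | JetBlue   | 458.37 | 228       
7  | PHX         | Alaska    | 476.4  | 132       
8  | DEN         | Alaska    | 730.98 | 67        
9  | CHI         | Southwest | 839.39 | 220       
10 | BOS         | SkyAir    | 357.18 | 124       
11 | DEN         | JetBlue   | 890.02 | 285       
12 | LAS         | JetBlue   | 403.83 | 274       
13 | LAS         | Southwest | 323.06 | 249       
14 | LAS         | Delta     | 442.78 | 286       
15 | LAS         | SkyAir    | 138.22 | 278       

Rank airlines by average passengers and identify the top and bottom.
SELECT airline, AVG(passengers)
FROM flights
GROUP BY airline
ORDER BY AVG(passengers)

All groups:
  Alaska: 99.50
  SkyAir: 193.50
  JetBlue: 203.33
  Southwest: 234.50
  Delta: 286.00

Highest: Delta (286.00)
Lowest: Alaska (99.50)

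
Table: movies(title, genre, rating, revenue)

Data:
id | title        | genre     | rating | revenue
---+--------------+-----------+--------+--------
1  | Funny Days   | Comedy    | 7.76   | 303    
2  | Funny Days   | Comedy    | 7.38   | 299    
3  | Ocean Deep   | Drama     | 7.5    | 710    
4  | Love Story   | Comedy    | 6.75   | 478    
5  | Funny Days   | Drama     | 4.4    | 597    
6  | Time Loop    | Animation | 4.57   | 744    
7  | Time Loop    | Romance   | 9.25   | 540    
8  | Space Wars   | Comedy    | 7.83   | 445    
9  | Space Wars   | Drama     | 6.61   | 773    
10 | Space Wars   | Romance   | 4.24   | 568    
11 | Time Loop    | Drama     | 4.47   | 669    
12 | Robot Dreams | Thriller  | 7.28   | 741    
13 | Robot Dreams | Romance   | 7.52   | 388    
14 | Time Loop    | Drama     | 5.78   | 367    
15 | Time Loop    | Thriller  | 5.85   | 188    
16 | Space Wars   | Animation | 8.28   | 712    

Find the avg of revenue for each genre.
SELECT genre, AVG(revenue) as result
FROM movies
GROUP BY genre

Result:
  Animation: 728.00
  Comedy: 381.25
  Drama: 623.20
  Romance: 498.67
  Thriller: 464.50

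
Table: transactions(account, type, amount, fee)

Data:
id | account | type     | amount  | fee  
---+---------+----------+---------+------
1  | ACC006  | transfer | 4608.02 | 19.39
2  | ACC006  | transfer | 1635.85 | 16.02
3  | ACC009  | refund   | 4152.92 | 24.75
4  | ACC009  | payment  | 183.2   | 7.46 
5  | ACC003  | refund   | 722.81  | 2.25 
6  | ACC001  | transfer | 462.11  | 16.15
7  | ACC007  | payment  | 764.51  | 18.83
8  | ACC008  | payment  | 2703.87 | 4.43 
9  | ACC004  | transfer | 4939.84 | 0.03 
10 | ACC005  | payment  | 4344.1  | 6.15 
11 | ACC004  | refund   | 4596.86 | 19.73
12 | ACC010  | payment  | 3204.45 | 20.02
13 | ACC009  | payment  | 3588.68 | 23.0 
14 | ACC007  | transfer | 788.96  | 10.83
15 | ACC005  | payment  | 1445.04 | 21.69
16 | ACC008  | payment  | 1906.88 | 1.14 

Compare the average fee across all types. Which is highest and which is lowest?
SELECT type, AVG(fee)
FROM transactions
GROUP BY type
ORDER BY AVG(fee)

All groups:
  transfer: 12.48
  payment: 12.84
  refund: 15.58

Highest: refund (15.58)
Lowest: transfer (12.48)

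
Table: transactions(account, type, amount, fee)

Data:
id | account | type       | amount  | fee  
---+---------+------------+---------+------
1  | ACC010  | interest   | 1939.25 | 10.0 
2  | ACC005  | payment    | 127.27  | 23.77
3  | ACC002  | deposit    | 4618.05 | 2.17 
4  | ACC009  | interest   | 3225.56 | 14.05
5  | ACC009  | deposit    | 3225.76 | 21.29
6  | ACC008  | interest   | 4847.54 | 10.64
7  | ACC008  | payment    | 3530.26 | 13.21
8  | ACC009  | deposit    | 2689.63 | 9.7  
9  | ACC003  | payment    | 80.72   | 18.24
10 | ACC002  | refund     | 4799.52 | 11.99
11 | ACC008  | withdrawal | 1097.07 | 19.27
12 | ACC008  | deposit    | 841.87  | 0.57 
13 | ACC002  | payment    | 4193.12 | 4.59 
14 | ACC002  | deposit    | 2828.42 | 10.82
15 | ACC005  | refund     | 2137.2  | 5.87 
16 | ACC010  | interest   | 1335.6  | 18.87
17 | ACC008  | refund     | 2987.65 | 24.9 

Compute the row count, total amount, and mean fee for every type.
SELECT type,
       COUNT(*) as cnt,
       SUM(amount) as total_amount,
       AVG(fee) as avg_fee
FROM transactions
GROUP BY type

Result:
  deposit: 5 records, 14203.73 total amount, 8.91 avg fee
  interest: 4 records, 11347.95 total amount, 13.39 avg fee
  payment: 4 records, 7931.37 total amount, 14.95 avg fee
  refund: 3 records, 9924.37 total amount, 14.25 avg fee
  withdrawal: 1 records, 1097.07 total amount, 19.27 avg fee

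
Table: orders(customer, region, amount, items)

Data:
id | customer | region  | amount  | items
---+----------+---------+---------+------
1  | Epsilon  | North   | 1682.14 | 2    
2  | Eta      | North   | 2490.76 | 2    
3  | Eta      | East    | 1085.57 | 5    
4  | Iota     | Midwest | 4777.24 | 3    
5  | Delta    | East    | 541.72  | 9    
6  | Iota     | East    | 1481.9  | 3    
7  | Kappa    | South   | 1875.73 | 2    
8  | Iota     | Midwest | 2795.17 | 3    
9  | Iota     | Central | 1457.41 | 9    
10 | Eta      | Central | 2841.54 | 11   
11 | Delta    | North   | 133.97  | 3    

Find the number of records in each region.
SELECT region, COUNT(*) as count
FROM orders
GROUP BY region

Result:
  Central: 2
  East: 3
  Midwest: 2
  North: 3
  South: 1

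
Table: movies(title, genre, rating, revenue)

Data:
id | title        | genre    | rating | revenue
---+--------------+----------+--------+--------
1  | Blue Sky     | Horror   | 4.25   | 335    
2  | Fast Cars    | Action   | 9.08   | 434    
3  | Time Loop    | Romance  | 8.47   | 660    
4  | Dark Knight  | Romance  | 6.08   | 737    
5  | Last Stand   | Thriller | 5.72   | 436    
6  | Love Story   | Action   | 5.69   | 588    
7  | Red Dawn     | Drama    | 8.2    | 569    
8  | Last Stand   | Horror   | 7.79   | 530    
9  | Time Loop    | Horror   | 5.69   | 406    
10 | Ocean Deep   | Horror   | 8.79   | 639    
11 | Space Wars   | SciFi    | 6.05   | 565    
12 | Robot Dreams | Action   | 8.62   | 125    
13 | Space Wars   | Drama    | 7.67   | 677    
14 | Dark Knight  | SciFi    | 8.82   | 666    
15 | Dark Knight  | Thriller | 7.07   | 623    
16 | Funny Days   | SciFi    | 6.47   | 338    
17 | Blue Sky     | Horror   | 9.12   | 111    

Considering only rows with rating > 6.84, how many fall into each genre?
SELECT genre, COUNT(*)
FROM movies
WHERE rating > 6.84
GROUP BY genre

Note: WHERE filters rows before grouping.

Result:
  Action: 2
  Drama: 2
  Horror: 3
  Romance: 1
  SciFi: 1
  Thriller: 1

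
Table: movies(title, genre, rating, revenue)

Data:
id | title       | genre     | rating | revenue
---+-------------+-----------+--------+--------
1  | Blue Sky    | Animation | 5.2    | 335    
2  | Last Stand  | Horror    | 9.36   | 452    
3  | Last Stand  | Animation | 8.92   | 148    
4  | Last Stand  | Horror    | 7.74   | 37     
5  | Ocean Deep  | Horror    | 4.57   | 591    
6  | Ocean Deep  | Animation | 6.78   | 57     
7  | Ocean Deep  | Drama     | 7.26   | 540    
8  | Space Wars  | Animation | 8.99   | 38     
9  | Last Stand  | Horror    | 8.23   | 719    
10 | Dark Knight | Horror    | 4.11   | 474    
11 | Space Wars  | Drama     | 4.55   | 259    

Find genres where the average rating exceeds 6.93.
SELECT genre, AVG(rating)
FROM movies
GROUP BY genre
HAVING AVG(rating) > 6.93

Result:
  Animation: avg=7.47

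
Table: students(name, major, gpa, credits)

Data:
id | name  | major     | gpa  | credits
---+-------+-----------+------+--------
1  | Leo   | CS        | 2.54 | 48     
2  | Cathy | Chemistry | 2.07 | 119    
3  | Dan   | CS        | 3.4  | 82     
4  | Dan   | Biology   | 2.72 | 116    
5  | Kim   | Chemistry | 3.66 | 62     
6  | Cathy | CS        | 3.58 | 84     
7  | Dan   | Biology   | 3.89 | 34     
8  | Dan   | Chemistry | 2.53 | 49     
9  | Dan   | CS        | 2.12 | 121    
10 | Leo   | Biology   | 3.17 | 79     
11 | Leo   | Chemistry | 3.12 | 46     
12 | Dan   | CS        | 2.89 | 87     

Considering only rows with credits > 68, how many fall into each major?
SELECT major, COUNT(*)
FROM students
WHERE credits > 68
GROUP BY major

Note: WHERE filters rows before grouping.

Result:
  Biology: 2
  CS: 4
  Chemistry: 1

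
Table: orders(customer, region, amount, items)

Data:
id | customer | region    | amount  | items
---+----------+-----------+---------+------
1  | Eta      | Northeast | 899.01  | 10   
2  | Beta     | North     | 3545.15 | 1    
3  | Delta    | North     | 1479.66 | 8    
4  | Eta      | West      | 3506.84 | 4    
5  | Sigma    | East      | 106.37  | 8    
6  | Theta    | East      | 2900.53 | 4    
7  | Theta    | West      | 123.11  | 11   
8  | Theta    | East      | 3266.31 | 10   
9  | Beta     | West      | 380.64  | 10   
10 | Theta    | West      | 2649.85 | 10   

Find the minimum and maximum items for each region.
SELECT region, MIN(items), MAX(items)
FROM orders
GROUP BY region

Result:
  East: min=4, max=10
  North: min=1, max=8
  Northeast: min=10, max=10
  West: min=4, max=11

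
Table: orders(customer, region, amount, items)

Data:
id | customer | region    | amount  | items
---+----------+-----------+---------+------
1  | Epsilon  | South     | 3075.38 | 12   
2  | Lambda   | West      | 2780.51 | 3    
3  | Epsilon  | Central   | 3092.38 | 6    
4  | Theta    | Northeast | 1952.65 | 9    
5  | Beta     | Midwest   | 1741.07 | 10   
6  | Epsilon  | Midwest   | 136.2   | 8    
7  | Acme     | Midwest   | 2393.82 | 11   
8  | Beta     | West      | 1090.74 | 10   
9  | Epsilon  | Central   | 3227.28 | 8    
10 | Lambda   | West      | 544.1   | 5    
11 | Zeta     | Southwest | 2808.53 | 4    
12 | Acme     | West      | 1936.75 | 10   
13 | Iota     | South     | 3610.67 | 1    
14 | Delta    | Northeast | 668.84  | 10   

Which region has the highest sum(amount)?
SELECT region, SUM(amount) as val
FROM orders
GROUP BY region
ORDER BY val DESC
LIMIT 1

Result: South with sum(amount) = 6686.05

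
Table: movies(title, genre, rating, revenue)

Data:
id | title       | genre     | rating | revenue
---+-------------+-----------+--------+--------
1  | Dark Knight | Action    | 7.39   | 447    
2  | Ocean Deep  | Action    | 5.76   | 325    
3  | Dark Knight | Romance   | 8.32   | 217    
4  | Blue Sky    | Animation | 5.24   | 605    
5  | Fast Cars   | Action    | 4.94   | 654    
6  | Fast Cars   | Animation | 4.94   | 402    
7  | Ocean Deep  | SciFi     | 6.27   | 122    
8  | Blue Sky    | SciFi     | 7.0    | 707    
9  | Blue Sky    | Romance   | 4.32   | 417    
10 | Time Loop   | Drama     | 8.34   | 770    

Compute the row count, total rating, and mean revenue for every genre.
SELECT genre,
       COUNT(*) as cnt,
       SUM(rating) as total_rating,
       AVG(revenue) as avg_revenue
FROM movies
GROUP BY genre

Result:
  Action: 3 records, 18.09 total rating, 475.33 avg revenue
  Animation: 2 records, 10.18 total rating, 503.50 avg revenue
  Drama: 1 records, 8.34 total rating, 770.00 avg revenue
  Romance: 2 records, 12.64 total rating, 317.00 avg revenue
  SciFi: 2 records, 13.27 total rating, 414.50 avg revenue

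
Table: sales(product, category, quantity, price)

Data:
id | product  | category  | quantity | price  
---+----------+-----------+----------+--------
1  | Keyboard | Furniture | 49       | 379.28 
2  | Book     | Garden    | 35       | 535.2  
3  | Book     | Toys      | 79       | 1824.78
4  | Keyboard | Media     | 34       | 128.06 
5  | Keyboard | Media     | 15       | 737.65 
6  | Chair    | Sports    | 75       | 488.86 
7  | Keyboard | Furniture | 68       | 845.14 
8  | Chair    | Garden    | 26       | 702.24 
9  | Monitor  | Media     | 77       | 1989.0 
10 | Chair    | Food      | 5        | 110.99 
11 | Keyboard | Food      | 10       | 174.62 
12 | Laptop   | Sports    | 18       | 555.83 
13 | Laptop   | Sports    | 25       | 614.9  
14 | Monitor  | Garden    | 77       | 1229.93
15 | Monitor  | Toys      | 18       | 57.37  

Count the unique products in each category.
SELECT category, COUNT(DISTINCT product)
FROM sales
GROUP BY category

Result:
  Food: 2 distinct
  Furniture: 1 distinct
  Garden: 3 distinct
  Media: 2 distinct
  Sports: 2 distinct
  Toys: 2 distinct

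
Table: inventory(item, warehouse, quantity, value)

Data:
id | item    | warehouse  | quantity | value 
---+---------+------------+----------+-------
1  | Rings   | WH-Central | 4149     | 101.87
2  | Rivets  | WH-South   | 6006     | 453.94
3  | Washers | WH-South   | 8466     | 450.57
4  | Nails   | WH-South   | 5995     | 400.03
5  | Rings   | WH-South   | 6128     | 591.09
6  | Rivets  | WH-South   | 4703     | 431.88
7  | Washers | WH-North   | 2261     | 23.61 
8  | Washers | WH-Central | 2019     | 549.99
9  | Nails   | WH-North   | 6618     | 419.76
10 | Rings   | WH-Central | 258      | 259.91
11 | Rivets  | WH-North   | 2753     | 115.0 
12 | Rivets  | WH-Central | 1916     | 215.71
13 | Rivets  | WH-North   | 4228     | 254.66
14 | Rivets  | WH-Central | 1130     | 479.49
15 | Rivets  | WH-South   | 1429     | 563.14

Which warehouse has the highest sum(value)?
SELECT warehouse, SUM(value) as val
FROM inventory
GROUP BY warehouse
ORDER BY val DESC
LIMIT 1

Result: WH-South with sum(value) = 2890.65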